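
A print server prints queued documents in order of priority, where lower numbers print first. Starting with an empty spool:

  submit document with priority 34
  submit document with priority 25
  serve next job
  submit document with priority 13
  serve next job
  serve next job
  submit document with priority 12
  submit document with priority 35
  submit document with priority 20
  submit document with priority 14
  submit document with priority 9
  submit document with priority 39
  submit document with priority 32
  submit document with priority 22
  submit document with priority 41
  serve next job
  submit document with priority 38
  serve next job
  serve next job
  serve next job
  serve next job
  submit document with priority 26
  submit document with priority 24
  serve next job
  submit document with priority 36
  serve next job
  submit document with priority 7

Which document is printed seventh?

insert 34 → {34}
insert 25 → {25, 34}
serve next job → 25; now {34}
insert 13 → {13, 34}
serve next job → 13; now {34}
serve next job → 34; now {}
insert 12 → {12}
insert 35 → {12, 35}
insert 20 → {12, 20, 35}
insert 14 → {12, 14, 20, 35}
insert 9 → {9, 12, 14, 20, 35}
insert 39 → {9, 12, 14, 20, 35, 39}
insert 32 → {9, 12, 14, 20, 32, 35, 39}
insert 22 → {9, 12, 14, 20, 22, 32, 35, 39}
insert 41 → {9, 12, 14, 20, 22, 32, 35, 39, 41}
serve next job → 9; now {12, 14, 20, 22, 32, 35, 39, 41}
insert 38 → {12, 14, 20, 22, 32, 35, 38, 39, 41}
serve next job → 12; now {14, 20, 22, 32, 35, 38, 39, 41}
serve next job → 14; now {20, 22, 32, 35, 38, 39, 41}
serve next job → 20; now {22, 32, 35, 38, 39, 41}
serve next job → 22; now {32, 35, 38, 39, 41}
insert 26 → {26, 32, 35, 38, 39, 41}
insert 24 → {24, 26, 32, 35, 38, 39, 41}
serve next job → 24; now {26, 32, 35, 38, 39, 41}
insert 36 → {26, 32, 35, 36, 38, 39, 41}
serve next job → 26; now {32, 35, 36, 38, 39, 41}
insert 7 → {7, 32, 35, 36, 38, 39, 41}

20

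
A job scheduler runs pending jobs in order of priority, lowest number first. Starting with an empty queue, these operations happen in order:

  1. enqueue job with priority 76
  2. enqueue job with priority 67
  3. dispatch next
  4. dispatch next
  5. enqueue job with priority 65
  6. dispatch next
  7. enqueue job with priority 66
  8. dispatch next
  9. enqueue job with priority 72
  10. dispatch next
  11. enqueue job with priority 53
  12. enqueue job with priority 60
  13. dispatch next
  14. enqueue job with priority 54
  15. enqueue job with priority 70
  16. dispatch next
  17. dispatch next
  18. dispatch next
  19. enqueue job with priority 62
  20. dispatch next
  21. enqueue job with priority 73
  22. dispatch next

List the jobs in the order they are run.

[67, 76, 65, 66, 72, 53, 54, 60, 70, 62, 73]

insert 76 → {76}
insert 67 → {67, 76}
dispatch next → 67; now {76}
dispatch next → 76; now {}
insert 65 → {65}
dispatch next → 65; now {}
insert 66 → {66}
dispatch next → 66; now {}
insert 72 → {72}
dispatch next → 72; now {}
insert 53 → {53}
insert 60 → {53, 60}
dispatch next → 53; now {60}
insert 54 → {54, 60}
insert 70 → {54, 60, 70}
dispatch next → 54; now {60, 70}
dispatch next → 60; now {70}
dispatch next → 70; now {}
insert 62 → {62}
dispatch next → 62; now {}
insert 73 → {73}
dispatch next → 73; now {}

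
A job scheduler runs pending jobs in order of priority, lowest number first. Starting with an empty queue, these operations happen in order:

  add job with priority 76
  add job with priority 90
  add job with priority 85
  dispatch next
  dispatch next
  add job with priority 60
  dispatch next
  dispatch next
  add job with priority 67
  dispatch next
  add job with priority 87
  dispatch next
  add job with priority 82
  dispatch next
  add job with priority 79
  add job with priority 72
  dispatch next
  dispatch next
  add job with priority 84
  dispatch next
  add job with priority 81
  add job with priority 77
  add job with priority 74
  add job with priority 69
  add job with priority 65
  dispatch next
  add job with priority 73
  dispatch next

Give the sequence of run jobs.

76, 85, 60, 90, 67, 87, 82, 72, 79, 84, 65, 69

insert 76 → {76}
insert 90 → {76, 90}
insert 85 → {76, 85, 90}
dispatch next → 76; now {85, 90}
dispatch next → 85; now {90}
insert 60 → {60, 90}
dispatch next → 60; now {90}
dispatch next → 90; now {}
insert 67 → {67}
dispatch next → 67; now {}
insert 87 → {87}
dispatch next → 87; now {}
insert 82 → {82}
dispatch next → 82; now {}
insert 79 → {79}
insert 72 → {72, 79}
dispatch next → 72; now {79}
dispatch next → 79; now {}
insert 84 → {84}
dispatch next → 84; now {}
insert 81 → {81}
insert 77 → {77, 81}
insert 74 → {74, 77, 81}
insert 69 → {69, 74, 77, 81}
insert 65 → {65, 69, 74, 77, 81}
dispatch next → 65; now {69, 74, 77, 81}
insert 73 → {69, 73, 74, 77, 81}
dispatch next → 69; now {73, 74, 77, 81}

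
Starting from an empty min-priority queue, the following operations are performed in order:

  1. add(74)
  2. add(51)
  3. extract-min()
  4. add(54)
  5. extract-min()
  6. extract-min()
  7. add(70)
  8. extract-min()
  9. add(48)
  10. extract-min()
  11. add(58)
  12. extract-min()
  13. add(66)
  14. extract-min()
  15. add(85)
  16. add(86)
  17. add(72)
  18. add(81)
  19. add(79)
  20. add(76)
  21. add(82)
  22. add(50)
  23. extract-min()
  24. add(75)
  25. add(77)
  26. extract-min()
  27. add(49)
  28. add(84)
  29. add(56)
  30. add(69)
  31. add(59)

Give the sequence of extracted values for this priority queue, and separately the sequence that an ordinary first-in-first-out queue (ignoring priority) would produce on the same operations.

priority queue: [51, 54, 74, 70, 48, 58, 66, 50, 72]; FIFO queue: 74, 51, 54, 70, 48, 58, 66, 85, 86

insert 74 → {74}
insert 51 → {51, 74}
extract-min → 51; now {74}
insert 54 → {54, 74}
extract-min → 54; now {74}
extract-min → 74; now {}
insert 70 → {70}
extract-min → 70; now {}
insert 48 → {48}
extract-min → 48; now {}
insert 58 → {58}
extract-min → 58; now {}
insert 66 → {66}
extract-min → 66; now {}
insert 85 → {85}
insert 86 → {85, 86}
insert 72 → {72, 85, 86}
insert 81 → {72, 81, 85, 86}
insert 79 → {72, 79, 81, 85, 86}
insert 76 → {72, 76, 79, 81, 85, 86}
insert 82 → {72, 76, 79, 81, 82, 85, 86}
insert 50 → {50, 72, 76, 79, 81, 82, 85, 86}
extract-min → 50; now {72, 76, 79, 81, 82, 85, 86}
insert 75 → {72, 75, 76, 79, 81, 82, 85, 86}
insert 77 → {72, 75, 76, 77, 79, 81, 82, 85, 86}
extract-min → 72; now {75, 76, 77, 79, 81, 82, 85, 86}
insert 49 → {49, 75, 76, 77, 79, 81, 82, 85, 86}
insert 84 → {49, 75, 76, 77, 79, 81, 82, 84, 85, 86}
insert 56 → {49, 56, 75, 76, 77, 79, 81, 82, 84, 85, 86}
insert 69 → {49, 56, 69, 75, 76, 77, 79, 81, 82, 84, 85, 86}
insert 59 → {49, 56, 59, 69, 75, 76, 77, 79, 81, 82, 84, 85, 86}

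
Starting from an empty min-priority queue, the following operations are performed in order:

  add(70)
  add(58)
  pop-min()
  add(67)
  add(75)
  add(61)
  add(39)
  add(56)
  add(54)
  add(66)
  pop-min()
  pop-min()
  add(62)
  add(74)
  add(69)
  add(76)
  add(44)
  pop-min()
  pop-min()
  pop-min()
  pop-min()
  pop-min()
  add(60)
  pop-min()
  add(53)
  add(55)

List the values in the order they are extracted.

[58, 39, 54, 44, 56, 61, 62, 66, 60]

insert 70 → {70}
insert 58 → {58, 70}
pop-min → 58; now {70}
insert 67 → {67, 70}
insert 75 → {67, 70, 75}
insert 61 → {61, 67, 70, 75}
insert 39 → {39, 61, 67, 70, 75}
insert 56 → {39, 56, 61, 67, 70, 75}
insert 54 → {39, 54, 56, 61, 67, 70, 75}
insert 66 → {39, 54, 56, 61, 66, 67, 70, 75}
pop-min → 39; now {54, 56, 61, 66, 67, 70, 75}
pop-min → 54; now {56, 61, 66, 67, 70, 75}
insert 62 → {56, 61, 62, 66, 67, 70, 75}
insert 74 → {56, 61, 62, 66, 67, 70, 74, 75}
insert 69 → {56, 61, 62, 66, 67, 69, 70, 74, 75}
insert 76 → {56, 61, 62, 66, 67, 69, 70, 74, 75, 76}
insert 44 → {44, 56, 61, 62, 66, 67, 69, 70, 74, 75, 76}
pop-min → 44; now {56, 61, 62, 66, 67, 69, 70, 74, 75, 76}
pop-min → 56; now {61, 62, 66, 67, 69, 70, 74, 75, 76}
pop-min → 61; now {62, 66, 67, 69, 70, 74, 75, 76}
pop-min → 62; now {66, 67, 69, 70, 74, 75, 76}
pop-min → 66; now {67, 69, 70, 74, 75, 76}
insert 60 → {60, 67, 69, 70, 74, 75, 76}
pop-min → 60; now {67, 69, 70, 74, 75, 76}
insert 53 → {53, 67, 69, 70, 74, 75, 76}
insert 55 → {53, 55, 67, 69, 70, 74, 75, 76}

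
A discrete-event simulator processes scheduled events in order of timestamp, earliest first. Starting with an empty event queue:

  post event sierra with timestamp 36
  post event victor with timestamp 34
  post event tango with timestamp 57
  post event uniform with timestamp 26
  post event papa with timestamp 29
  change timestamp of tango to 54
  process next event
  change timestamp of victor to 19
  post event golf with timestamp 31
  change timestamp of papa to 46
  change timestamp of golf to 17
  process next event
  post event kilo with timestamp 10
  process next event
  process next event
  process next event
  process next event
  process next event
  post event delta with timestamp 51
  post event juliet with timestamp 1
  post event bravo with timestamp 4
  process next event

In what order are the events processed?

[uniform, golf, kilo, victor, sierra, papa, tango, juliet]

add sierra (timestamp 36) → {sierra:36}
add victor (timestamp 34) → {victor:34, sierra:36}
add tango (timestamp 57) → {victor:34, sierra:36, tango:57}
add uniform (timestamp 26) → {uniform:26, victor:34, sierra:36, tango:57}
add papa (timestamp 29) → {uniform:26, papa:29, victor:34, sierra:36, tango:57}
update tango to timestamp 54 → {uniform:26, papa:29, victor:34, sierra:36, tango:54}
process next event → uniform; now {papa:29, victor:34, sierra:36, tango:54}
update victor to timestamp 19 → {victor:19, papa:29, sierra:36, tango:54}
add golf (timestamp 31) → {victor:19, papa:29, golf:31, sierra:36, tango:54}
update papa to timestamp 46 → {victor:19, golf:31, sierra:36, papa:46, tango:54}
update golf to timestamp 17 → {golf:17, victor:19, sierra:36, papa:46, tango:54}
process next event → golf; now {victor:19, sierra:36, papa:46, tango:54}
add kilo (timestamp 10) → {kilo:10, victor:19, sierra:36, papa:46, tango:54}
process next event → kilo; now {victor:19, sierra:36, papa:46, tango:54}
process next event → victor; now {sierra:36, papa:46, tango:54}
process next event → sierra; now {papa:46, tango:54}
process next event → papa; now {tango:54}
process next event → tango; now {}
add delta (timestamp 51) → {delta:51}
add juliet (timestamp 1) → {juliet:1, delta:51}
add bravo (timestamp 4) → {juliet:1, bravo:4, delta:51}
process next event → juliet; now {bravo:4, delta:51}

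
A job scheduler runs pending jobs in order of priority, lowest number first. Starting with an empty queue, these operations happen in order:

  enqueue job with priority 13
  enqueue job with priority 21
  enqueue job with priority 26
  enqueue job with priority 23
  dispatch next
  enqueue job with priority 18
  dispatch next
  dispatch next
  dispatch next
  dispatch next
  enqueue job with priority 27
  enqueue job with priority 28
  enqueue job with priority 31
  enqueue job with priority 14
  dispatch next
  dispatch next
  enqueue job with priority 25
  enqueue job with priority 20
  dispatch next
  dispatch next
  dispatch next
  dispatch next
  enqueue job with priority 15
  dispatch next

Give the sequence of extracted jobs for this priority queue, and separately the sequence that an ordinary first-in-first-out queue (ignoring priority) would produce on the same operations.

priority queue: 13 → 18 → 21 → 23 → 26 → 14 → 27 → 20 → 25 → 28 → 31 → 15; FIFO queue: [13, 21, 26, 23, 18, 27, 28, 31, 14, 25, 20, 15]

insert 13 → {13}
insert 21 → {13, 21}
insert 26 → {13, 21, 26}
insert 23 → {13, 21, 23, 26}
dispatch next → 13; now {21, 23, 26}
insert 18 → {18, 21, 23, 26}
dispatch next → 18; now {21, 23, 26}
dispatch next → 21; now {23, 26}
dispatch next → 23; now {26}
dispatch next → 26; now {}
insert 27 → {27}
insert 28 → {27, 28}
insert 31 → {27, 28, 31}
insert 14 → {14, 27, 28, 31}
dispatch next → 14; now {27, 28, 31}
dispatch next → 27; now {28, 31}
insert 25 → {25, 28, 31}
insert 20 → {20, 25, 28, 31}
dispatch next → 20; now {25, 28, 31}
dispatch next → 25; now {28, 31}
dispatch next → 28; now {31}
dispatch next → 31; now {}
insert 15 → {15}
dispatch next → 15; now {}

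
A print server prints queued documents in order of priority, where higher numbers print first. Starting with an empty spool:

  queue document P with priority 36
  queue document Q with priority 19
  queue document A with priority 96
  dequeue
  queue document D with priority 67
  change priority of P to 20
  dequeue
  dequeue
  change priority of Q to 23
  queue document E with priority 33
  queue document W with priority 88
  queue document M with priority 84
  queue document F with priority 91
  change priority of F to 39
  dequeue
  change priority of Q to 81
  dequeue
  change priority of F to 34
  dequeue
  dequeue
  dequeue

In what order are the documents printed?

A → D → P → W → M → Q → F → E

add P (priority 36) → {P:36}
add Q (priority 19) → {P:36, Q:19}
add A (priority 96) → {A:96, P:36, Q:19}
dequeue → A; now {P:36, Q:19}
add D (priority 67) → {D:67, P:36, Q:19}
update P to priority 20 → {D:67, P:20, Q:19}
dequeue → D; now {P:20, Q:19}
dequeue → P; now {Q:19}
update Q to priority 23 → {Q:23}
add E (priority 33) → {E:33, Q:23}
add W (priority 88) → {W:88, E:33, Q:23}
add M (priority 84) → {W:88, M:84, E:33, Q:23}
add F (priority 91) → {F:91, W:88, M:84, E:33, Q:23}
update F to priority 39 → {W:88, M:84, F:39, E:33, Q:23}
dequeue → W; now {M:84, F:39, E:33, Q:23}
update Q to priority 81 → {M:84, Q:81, F:39, E:33}
dequeue → M; now {Q:81, F:39, E:33}
update F to priority 34 → {Q:81, F:34, E:33}
dequeue → Q; now {F:34, E:33}
dequeue → F; now {E:33}
dequeue → E; now {}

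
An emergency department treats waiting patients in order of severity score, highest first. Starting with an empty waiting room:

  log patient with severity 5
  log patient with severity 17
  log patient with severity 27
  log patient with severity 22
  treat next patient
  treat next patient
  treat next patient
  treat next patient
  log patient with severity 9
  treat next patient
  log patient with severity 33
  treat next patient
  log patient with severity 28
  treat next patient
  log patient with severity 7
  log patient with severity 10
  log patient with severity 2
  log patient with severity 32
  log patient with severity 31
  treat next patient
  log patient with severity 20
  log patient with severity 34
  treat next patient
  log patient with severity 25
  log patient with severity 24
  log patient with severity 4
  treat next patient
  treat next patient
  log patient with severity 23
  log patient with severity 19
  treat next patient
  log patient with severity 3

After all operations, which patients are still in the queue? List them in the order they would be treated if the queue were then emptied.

23, 20, 19, 10, 7, 4, 3, 2

insert 5 → {5}
insert 17 → {17, 5}
insert 27 → {27, 17, 5}
insert 22 → {27, 22, 17, 5}
treat next patient → 27; now {22, 17, 5}
treat next patient → 22; now {17, 5}
treat next patient → 17; now {5}
treat next patient → 5; now {}
insert 9 → {9}
treat next patient → 9; now {}
insert 33 → {33}
treat next patient → 33; now {}
insert 28 → {28}
treat next patient → 28; now {}
insert 7 → {7}
insert 10 → {10, 7}
insert 2 → {10, 7, 2}
insert 32 → {32, 10, 7, 2}
insert 31 → {32, 31, 10, 7, 2}
treat next patient → 32; now {31, 10, 7, 2}
insert 20 → {31, 20, 10, 7, 2}
insert 34 → {34, 31, 20, 10, 7, 2}
treat next patient → 34; now {31, 20, 10, 7, 2}
insert 25 → {31, 25, 20, 10, 7, 2}
insert 24 → {31, 25, 24, 20, 10, 7, 2}
insert 4 → {31, 25, 24, 20, 10, 7, 4, 2}
treat next patient → 31; now {25, 24, 20, 10, 7, 4, 2}
treat next patient → 25; now {24, 20, 10, 7, 4, 2}
insert 23 → {24, 23, 20, 10, 7, 4, 2}
insert 19 → {24, 23, 20, 19, 10, 7, 4, 2}
treat next patient → 24; now {23, 20, 19, 10, 7, 4, 2}
insert 3 → {23, 20, 19, 10, 7, 4, 3, 2}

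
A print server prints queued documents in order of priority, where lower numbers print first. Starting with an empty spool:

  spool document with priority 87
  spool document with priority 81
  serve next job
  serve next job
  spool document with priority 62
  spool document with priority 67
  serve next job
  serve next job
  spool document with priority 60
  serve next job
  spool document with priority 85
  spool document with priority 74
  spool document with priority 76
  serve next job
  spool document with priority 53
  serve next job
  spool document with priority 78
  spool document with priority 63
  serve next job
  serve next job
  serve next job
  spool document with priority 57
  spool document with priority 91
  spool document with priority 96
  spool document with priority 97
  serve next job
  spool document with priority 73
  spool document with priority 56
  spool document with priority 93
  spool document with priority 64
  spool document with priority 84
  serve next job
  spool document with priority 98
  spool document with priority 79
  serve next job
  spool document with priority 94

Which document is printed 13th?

64

insert 87 → {87}
insert 81 → {81, 87}
serve next job → 81; now {87}
serve next job → 87; now {}
insert 62 → {62}
insert 67 → {62, 67}
serve next job → 62; now {67}
serve next job → 67; now {}
insert 60 → {60}
serve next job → 60; now {}
insert 85 → {85}
insert 74 → {74, 85}
insert 76 → {74, 76, 85}
serve next job → 74; now {76, 85}
insert 53 → {53, 76, 85}
serve next job → 53; now {76, 85}
insert 78 → {76, 78, 85}
insert 63 → {63, 76, 78, 85}
serve next job → 63; now {76, 78, 85}
serve next job → 76; now {78, 85}
serve next job → 78; now {85}
insert 57 → {57, 85}
insert 91 → {57, 85, 91}
insert 96 → {57, 85, 91, 96}
insert 97 → {57, 85, 91, 96, 97}
serve next job → 57; now {85, 91, 96, 97}
insert 73 → {73, 85, 91, 96, 97}
insert 56 → {56, 73, 85, 91, 96, 97}
insert 93 → {56, 73, 85, 91, 93, 96, 97}
insert 64 → {56, 64, 73, 85, 91, 93, 96, 97}
insert 84 → {56, 64, 73, 84, 85, 91, 93, 96, 97}
serve next job → 56; now {64, 73, 84, 85, 91, 93, 96, 97}
insert 98 → {64, 73, 84, 85, 91, 93, 96, 97, 98}
insert 79 → {64, 73, 79, 84, 85, 91, 93, 96, 97, 98}
serve next job → 64; now {73, 79, 84, 85, 91, 93, 96, 97, 98}
insert 94 → {73, 79, 84, 85, 91, 93, 94, 96, 97, 98}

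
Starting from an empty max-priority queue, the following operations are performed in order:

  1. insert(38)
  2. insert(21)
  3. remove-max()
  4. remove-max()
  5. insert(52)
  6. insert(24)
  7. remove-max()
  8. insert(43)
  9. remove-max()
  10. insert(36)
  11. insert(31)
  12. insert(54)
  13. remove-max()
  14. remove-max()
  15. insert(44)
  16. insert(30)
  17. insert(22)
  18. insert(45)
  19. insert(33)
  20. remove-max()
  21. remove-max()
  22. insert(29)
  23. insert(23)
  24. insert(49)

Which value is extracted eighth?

insert 38 → {38}
insert 21 → {38, 21}
remove-max → 38; now {21}
remove-max → 21; now {}
insert 52 → {52}
insert 24 → {52, 24}
remove-max → 52; now {24}
insert 43 → {43, 24}
remove-max → 43; now {24}
insert 36 → {36, 24}
insert 31 → {36, 31, 24}
insert 54 → {54, 36, 31, 24}
remove-max → 54; now {36, 31, 24}
remove-max → 36; now {31, 24}
insert 44 → {44, 31, 24}
insert 30 → {44, 31, 30, 24}
insert 22 → {44, 31, 30, 24, 22}
insert 45 → {45, 44, 31, 30, 24, 22}
insert 33 → {45, 44, 33, 31, 30, 24, 22}
remove-max → 45; now {44, 33, 31, 30, 24, 22}
remove-max → 44; now {33, 31, 30, 24, 22}
insert 29 → {33, 31, 30, 29, 24, 22}
insert 23 → {33, 31, 30, 29, 24, 23, 22}
insert 49 → {49, 33, 31, 30, 29, 24, 23, 22}

44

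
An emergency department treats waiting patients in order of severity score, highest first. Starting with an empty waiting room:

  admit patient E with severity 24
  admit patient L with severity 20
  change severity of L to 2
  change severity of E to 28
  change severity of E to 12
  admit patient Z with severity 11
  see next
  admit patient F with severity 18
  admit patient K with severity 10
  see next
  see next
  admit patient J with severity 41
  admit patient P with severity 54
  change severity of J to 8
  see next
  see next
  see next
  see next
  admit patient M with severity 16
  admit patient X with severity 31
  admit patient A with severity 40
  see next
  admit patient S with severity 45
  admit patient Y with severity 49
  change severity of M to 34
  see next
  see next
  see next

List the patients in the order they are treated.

add E (severity 24) → {E:24}
add L (severity 20) → {E:24, L:20}
update L to severity 2 → {E:24, L:2}
update E to severity 28 → {E:28, L:2}
update E to severity 12 → {E:12, L:2}
add Z (severity 11) → {E:12, Z:11, L:2}
see next → E; now {Z:11, L:2}
add F (severity 18) → {F:18, Z:11, L:2}
add K (severity 10) → {F:18, Z:11, K:10, L:2}
see next → F; now {Z:11, K:10, L:2}
see next → Z; now {K:10, L:2}
add J (severity 41) → {J:41, K:10, L:2}
add P (severity 54) → {P:54, J:41, K:10, L:2}
update J to severity 8 → {P:54, K:10, J:8, L:2}
see next → P; now {K:10, J:8, L:2}
see next → K; now {J:8, L:2}
see next → J; now {L:2}
see next → L; now {}
add M (severity 16) → {M:16}
add X (severity 31) → {X:31, M:16}
add A (severity 40) → {A:40, X:31, M:16}
see next → A; now {X:31, M:16}
add S (severity 45) → {S:45, X:31, M:16}
add Y (severity 49) → {Y:49, S:45, X:31, M:16}
update M to severity 34 → {Y:49, S:45, M:34, X:31}
see next → Y; now {S:45, M:34, X:31}
see next → S; now {M:34, X:31}
see next → M; now {X:31}

E → F → Z → P → K → J → L → A → Y → S → M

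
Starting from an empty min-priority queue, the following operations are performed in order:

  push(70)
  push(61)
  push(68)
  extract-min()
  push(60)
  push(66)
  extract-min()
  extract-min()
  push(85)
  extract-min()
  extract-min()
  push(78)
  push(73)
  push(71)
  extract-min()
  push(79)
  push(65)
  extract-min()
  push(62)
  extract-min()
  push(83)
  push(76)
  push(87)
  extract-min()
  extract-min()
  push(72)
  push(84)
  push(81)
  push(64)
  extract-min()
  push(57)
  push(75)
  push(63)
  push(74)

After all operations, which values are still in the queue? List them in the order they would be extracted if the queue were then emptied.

57 → 63 → 72 → 74 → 75 → 78 → 79 → 81 → 83 → 84 → 85 → 87

insert 70 → {70}
insert 61 → {61, 70}
insert 68 → {61, 68, 70}
extract-min → 61; now {68, 70}
insert 60 → {60, 68, 70}
insert 66 → {60, 66, 68, 70}
extract-min → 60; now {66, 68, 70}
extract-min → 66; now {68, 70}
insert 85 → {68, 70, 85}
extract-min → 68; now {70, 85}
extract-min → 70; now {85}
insert 78 → {78, 85}
insert 73 → {73, 78, 85}
insert 71 → {71, 73, 78, 85}
extract-min → 71; now {73, 78, 85}
insert 79 → {73, 78, 79, 85}
insert 65 → {65, 73, 78, 79, 85}
extract-min → 65; now {73, 78, 79, 85}
insert 62 → {62, 73, 78, 79, 85}
extract-min → 62; now {73, 78, 79, 85}
insert 83 → {73, 78, 79, 83, 85}
insert 76 → {73, 76, 78, 79, 83, 85}
insert 87 → {73, 76, 78, 79, 83, 85, 87}
extract-min → 73; now {76, 78, 79, 83, 85, 87}
extract-min → 76; now {78, 79, 83, 85, 87}
insert 72 → {72, 78, 79, 83, 85, 87}
insert 84 → {72, 78, 79, 83, 84, 85, 87}
insert 81 → {72, 78, 79, 81, 83, 84, 85, 87}
insert 64 → {64, 72, 78, 79, 81, 83, 84, 85, 87}
extract-min → 64; now {72, 78, 79, 81, 83, 84, 85, 87}
insert 57 → {57, 72, 78, 79, 81, 83, 84, 85, 87}
insert 75 → {57, 72, 75, 78, 79, 81, 83, 84, 85, 87}
insert 63 → {57, 63, 72, 75, 78, 79, 81, 83, 84, 85, 87}
insert 74 → {57, 63, 72, 74, 75, 78, 79, 81, 83, 84, 85, 87}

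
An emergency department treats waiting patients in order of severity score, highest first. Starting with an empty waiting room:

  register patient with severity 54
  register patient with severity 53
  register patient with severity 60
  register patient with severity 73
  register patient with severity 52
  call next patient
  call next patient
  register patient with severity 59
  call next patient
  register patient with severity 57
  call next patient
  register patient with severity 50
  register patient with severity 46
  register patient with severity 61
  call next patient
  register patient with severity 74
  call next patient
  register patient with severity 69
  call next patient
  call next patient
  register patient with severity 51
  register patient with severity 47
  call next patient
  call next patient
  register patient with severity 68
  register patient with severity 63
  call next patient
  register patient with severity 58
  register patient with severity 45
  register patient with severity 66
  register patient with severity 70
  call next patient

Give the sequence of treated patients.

73 → 60 → 59 → 57 → 61 → 74 → 69 → 54 → 53 → 52 → 68 → 70

insert 54 → {54}
insert 53 → {54, 53}
insert 60 → {60, 54, 53}
insert 73 → {73, 60, 54, 53}
insert 52 → {73, 60, 54, 53, 52}
call next patient → 73; now {60, 54, 53, 52}
call next patient → 60; now {54, 53, 52}
insert 59 → {59, 54, 53, 52}
call next patient → 59; now {54, 53, 52}
insert 57 → {57, 54, 53, 52}
call next patient → 57; now {54, 53, 52}
insert 50 → {54, 53, 52, 50}
insert 46 → {54, 53, 52, 50, 46}
insert 61 → {61, 54, 53, 52, 50, 46}
call next patient → 61; now {54, 53, 52, 50, 46}
insert 74 → {74, 54, 53, 52, 50, 46}
call next patient → 74; now {54, 53, 52, 50, 46}
insert 69 → {69, 54, 53, 52, 50, 46}
call next patient → 69; now {54, 53, 52, 50, 46}
call next patient → 54; now {53, 52, 50, 46}
insert 51 → {53, 52, 51, 50, 46}
insert 47 → {53, 52, 51, 50, 47, 46}
call next patient → 53; now {52, 51, 50, 47, 46}
call next patient → 52; now {51, 50, 47, 46}
insert 68 → {68, 51, 50, 47, 46}
insert 63 → {68, 63, 51, 50, 47, 46}
call next patient → 68; now {63, 51, 50, 47, 46}
insert 58 → {63, 58, 51, 50, 47, 46}
insert 45 → {63, 58, 51, 50, 47, 46, 45}
insert 66 → {66, 63, 58, 51, 50, 47, 46, 45}
insert 70 → {70, 66, 63, 58, 51, 50, 47, 46, 45}
call next patient → 70; now {66, 63, 58, 51, 50, 47, 46, 45}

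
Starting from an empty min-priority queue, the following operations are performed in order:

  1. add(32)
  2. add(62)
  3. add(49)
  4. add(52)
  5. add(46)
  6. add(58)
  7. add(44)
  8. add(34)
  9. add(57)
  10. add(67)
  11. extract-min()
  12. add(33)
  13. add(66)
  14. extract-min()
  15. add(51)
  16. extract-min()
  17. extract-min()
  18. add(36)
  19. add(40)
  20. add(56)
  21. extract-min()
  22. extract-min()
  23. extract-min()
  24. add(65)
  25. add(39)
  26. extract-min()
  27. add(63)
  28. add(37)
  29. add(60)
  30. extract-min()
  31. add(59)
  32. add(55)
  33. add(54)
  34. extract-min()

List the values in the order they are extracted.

32, 33, 34, 44, 36, 40, 46, 39, 37, 49

insert 32 → {32}
insert 62 → {32, 62}
insert 49 → {32, 49, 62}
insert 52 → {32, 49, 52, 62}
insert 46 → {32, 46, 49, 52, 62}
insert 58 → {32, 46, 49, 52, 58, 62}
insert 44 → {32, 44, 46, 49, 52, 58, 62}
insert 34 → {32, 34, 44, 46, 49, 52, 58, 62}
insert 57 → {32, 34, 44, 46, 49, 52, 57, 58, 62}
insert 67 → {32, 34, 44, 46, 49, 52, 57, 58, 62, 67}
extract-min → 32; now {34, 44, 46, 49, 52, 57, 58, 62, 67}
insert 33 → {33, 34, 44, 46, 49, 52, 57, 58, 62, 67}
insert 66 → {33, 34, 44, 46, 49, 52, 57, 58, 62, 66, 67}
extract-min → 33; now {34, 44, 46, 49, 52, 57, 58, 62, 66, 67}
insert 51 → {34, 44, 46, 49, 51, 52, 57, 58, 62, 66, 67}
extract-min → 34; now {44, 46, 49, 51, 52, 57, 58, 62, 66, 67}
extract-min → 44; now {46, 49, 51, 52, 57, 58, 62, 66, 67}
insert 36 → {36, 46, 49, 51, 52, 57, 58, 62, 66, 67}
insert 40 → {36, 40, 46, 49, 51, 52, 57, 58, 62, 66, 67}
insert 56 → {36, 40, 46, 49, 51, 52, 56, 57, 58, 62, 66, 67}
extract-min → 36; now {40, 46, 49, 51, 52, 56, 57, 58, 62, 66, 67}
extract-min → 40; now {46, 49, 51, 52, 56, 57, 58, 62, 66, 67}
extract-min → 46; now {49, 51, 52, 56, 57, 58, 62, 66, 67}
insert 65 → {49, 51, 52, 56, 57, 58, 62, 65, 66, 67}
insert 39 → {39, 49, 51, 52, 56, 57, 58, 62, 65, 66, 67}
extract-min → 39; now {49, 51, 52, 56, 57, 58, 62, 65, 66, 67}
insert 63 → {49, 51, 52, 56, 57, 58, 62, 63, 65, 66, 67}
insert 37 → {37, 49, 51, 52, 56, 57, 58, 62, 63, 65, 66, 67}
insert 60 → {37, 49, 51, 52, 56, 57, 58, 60, 62, 63, 65, 66, 67}
extract-min → 37; now {49, 51, 52, 56, 57, 58, 60, 62, 63, 65, 66, 67}
insert 59 → {49, 51, 52, 56, 57, 58, 59, 60, 62, 63, 65, 66, 67}
insert 55 → {49, 51, 52, 55, 56, 57, 58, 59, 60, 62, 63, 65, 66, 67}
insert 54 → {49, 51, 52, 54, 55, 56, 57, 58, 59, 60, 62, 63, 65, 66, 67}
extract-min → 49; now {51, 52, 54, 55, 56, 57, 58, 59, 60, 62, 63, 65, 66, 67}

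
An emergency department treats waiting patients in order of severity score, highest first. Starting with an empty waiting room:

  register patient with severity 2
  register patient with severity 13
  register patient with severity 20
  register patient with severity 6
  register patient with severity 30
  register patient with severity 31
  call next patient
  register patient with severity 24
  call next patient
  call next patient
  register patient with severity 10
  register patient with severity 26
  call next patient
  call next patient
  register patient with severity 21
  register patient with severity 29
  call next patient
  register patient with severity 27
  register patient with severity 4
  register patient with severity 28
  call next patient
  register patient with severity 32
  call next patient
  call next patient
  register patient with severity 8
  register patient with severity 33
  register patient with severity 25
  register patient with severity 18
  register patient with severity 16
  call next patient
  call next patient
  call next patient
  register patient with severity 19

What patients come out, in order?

insert 2 → {2}
insert 13 → {13, 2}
insert 20 → {20, 13, 2}
insert 6 → {20, 13, 6, 2}
insert 30 → {30, 20, 13, 6, 2}
insert 31 → {31, 30, 20, 13, 6, 2}
call next patient → 31; now {30, 20, 13, 6, 2}
insert 24 → {30, 24, 20, 13, 6, 2}
call next patient → 30; now {24, 20, 13, 6, 2}
call next patient → 24; now {20, 13, 6, 2}
insert 10 → {20, 13, 10, 6, 2}
insert 26 → {26, 20, 13, 10, 6, 2}
call next patient → 26; now {20, 13, 10, 6, 2}
call next patient → 20; now {13, 10, 6, 2}
insert 21 → {21, 13, 10, 6, 2}
insert 29 → {29, 21, 13, 10, 6, 2}
call next patient → 29; now {21, 13, 10, 6, 2}
insert 27 → {27, 21, 13, 10, 6, 2}
insert 4 → {27, 21, 13, 10, 6, 4, 2}
insert 28 → {28, 27, 21, 13, 10, 6, 4, 2}
call next patient → 28; now {27, 21, 13, 10, 6, 4, 2}
insert 32 → {32, 27, 21, 13, 10, 6, 4, 2}
call next patient → 32; now {27, 21, 13, 10, 6, 4, 2}
call next patient → 27; now {21, 13, 10, 6, 4, 2}
insert 8 → {21, 13, 10, 8, 6, 4, 2}
insert 33 → {33, 21, 13, 10, 8, 6, 4, 2}
insert 25 → {33, 25, 21, 13, 10, 8, 6, 4, 2}
insert 18 → {33, 25, 21, 18, 13, 10, 8, 6, 4, 2}
insert 16 → {33, 25, 21, 18, 16, 13, 10, 8, 6, 4, 2}
call next patient → 33; now {25, 21, 18, 16, 13, 10, 8, 6, 4, 2}
call next patient → 25; now {21, 18, 16, 13, 10, 8, 6, 4, 2}
call next patient → 21; now {18, 16, 13, 10, 8, 6, 4, 2}
insert 19 → {19, 18, 16, 13, 10, 8, 6, 4, 2}

31 → 30 → 24 → 26 → 20 → 29 → 28 → 32 → 27 → 33 → 25 → 21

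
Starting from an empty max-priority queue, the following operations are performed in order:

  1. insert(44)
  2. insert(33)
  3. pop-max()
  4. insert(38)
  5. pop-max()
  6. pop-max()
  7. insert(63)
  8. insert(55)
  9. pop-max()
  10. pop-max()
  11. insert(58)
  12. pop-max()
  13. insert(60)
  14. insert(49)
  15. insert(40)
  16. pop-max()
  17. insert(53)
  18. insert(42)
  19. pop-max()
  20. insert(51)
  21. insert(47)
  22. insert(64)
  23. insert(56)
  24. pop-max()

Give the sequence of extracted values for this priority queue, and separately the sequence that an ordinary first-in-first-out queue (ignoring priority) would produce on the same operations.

insert 44 → {44}
insert 33 → {44, 33}
pop-max → 44; now {33}
insert 38 → {38, 33}
pop-max → 38; now {33}
pop-max → 33; now {}
insert 63 → {63}
insert 55 → {63, 55}
pop-max → 63; now {55}
pop-max → 55; now {}
insert 58 → {58}
pop-max → 58; now {}
insert 60 → {60}
insert 49 → {60, 49}
insert 40 → {60, 49, 40}
pop-max → 60; now {49, 40}
insert 53 → {53, 49, 40}
insert 42 → {53, 49, 42, 40}
pop-max → 53; now {49, 42, 40}
insert 51 → {51, 49, 42, 40}
insert 47 → {51, 49, 47, 42, 40}
insert 64 → {64, 51, 49, 47, 42, 40}
insert 56 → {64, 56, 51, 49, 47, 42, 40}
pop-max → 64; now {56, 51, 49, 47, 42, 40}

priority queue: [44, 38, 33, 63, 55, 58, 60, 53, 64]; FIFO queue: 44 → 33 → 38 → 63 → 55 → 58 → 60 → 49 → 40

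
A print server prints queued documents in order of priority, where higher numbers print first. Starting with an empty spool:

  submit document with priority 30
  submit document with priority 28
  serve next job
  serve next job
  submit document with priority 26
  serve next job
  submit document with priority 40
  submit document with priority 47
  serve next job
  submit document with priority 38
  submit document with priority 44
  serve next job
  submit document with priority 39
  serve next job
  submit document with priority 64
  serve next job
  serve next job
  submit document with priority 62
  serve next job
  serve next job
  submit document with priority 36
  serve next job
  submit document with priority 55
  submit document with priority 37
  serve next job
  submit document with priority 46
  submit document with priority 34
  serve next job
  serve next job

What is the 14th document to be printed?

insert 30 → {30}
insert 28 → {30, 28}
serve next job → 30; now {28}
serve next job → 28; now {}
insert 26 → {26}
serve next job → 26; now {}
insert 40 → {40}
insert 47 → {47, 40}
serve next job → 47; now {40}
insert 38 → {40, 38}
insert 44 → {44, 40, 38}
serve next job → 44; now {40, 38}
insert 39 → {40, 39, 38}
serve next job → 40; now {39, 38}
insert 64 → {64, 39, 38}
serve next job → 64; now {39, 38}
serve next job → 39; now {38}
insert 62 → {62, 38}
serve next job → 62; now {38}
serve next job → 38; now {}
insert 36 → {36}
serve next job → 36; now {}
insert 55 → {55}
insert 37 → {55, 37}
serve next job → 55; now {37}
insert 46 → {46, 37}
insert 34 → {46, 37, 34}
serve next job → 46; now {37, 34}
serve next job → 37; now {34}

37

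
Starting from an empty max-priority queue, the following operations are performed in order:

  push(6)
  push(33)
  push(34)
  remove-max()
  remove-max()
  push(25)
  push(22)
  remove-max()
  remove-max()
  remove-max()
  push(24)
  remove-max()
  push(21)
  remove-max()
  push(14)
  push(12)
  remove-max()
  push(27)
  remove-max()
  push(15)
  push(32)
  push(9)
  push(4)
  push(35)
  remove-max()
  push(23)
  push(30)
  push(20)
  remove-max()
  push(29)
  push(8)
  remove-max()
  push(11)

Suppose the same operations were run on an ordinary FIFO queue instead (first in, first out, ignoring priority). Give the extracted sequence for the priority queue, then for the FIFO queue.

insert 6 → {6}
insert 33 → {33, 6}
insert 34 → {34, 33, 6}
remove-max → 34; now {33, 6}
remove-max → 33; now {6}
insert 25 → {25, 6}
insert 22 → {25, 22, 6}
remove-max → 25; now {22, 6}
remove-max → 22; now {6}
remove-max → 6; now {}
insert 24 → {24}
remove-max → 24; now {}
insert 21 → {21}
remove-max → 21; now {}
insert 14 → {14}
insert 12 → {14, 12}
remove-max → 14; now {12}
insert 27 → {27, 12}
remove-max → 27; now {12}
insert 15 → {15, 12}
insert 32 → {32, 15, 12}
insert 9 → {32, 15, 12, 9}
insert 4 → {32, 15, 12, 9, 4}
insert 35 → {35, 32, 15, 12, 9, 4}
remove-max → 35; now {32, 15, 12, 9, 4}
insert 23 → {32, 23, 15, 12, 9, 4}
insert 30 → {32, 30, 23, 15, 12, 9, 4}
insert 20 → {32, 30, 23, 20, 15, 12, 9, 4}
remove-max → 32; now {30, 23, 20, 15, 12, 9, 4}
insert 29 → {30, 29, 23, 20, 15, 12, 9, 4}
insert 8 → {30, 29, 23, 20, 15, 12, 9, 8, 4}
remove-max → 30; now {29, 23, 20, 15, 12, 9, 8, 4}
insert 11 → {29, 23, 20, 15, 12, 11, 9, 8, 4}

priority queue: [34, 33, 25, 22, 6, 24, 21, 14, 27, 35, 32, 30]; FIFO queue: 6, 33, 34, 25, 22, 24, 21, 14, 12, 27, 15, 32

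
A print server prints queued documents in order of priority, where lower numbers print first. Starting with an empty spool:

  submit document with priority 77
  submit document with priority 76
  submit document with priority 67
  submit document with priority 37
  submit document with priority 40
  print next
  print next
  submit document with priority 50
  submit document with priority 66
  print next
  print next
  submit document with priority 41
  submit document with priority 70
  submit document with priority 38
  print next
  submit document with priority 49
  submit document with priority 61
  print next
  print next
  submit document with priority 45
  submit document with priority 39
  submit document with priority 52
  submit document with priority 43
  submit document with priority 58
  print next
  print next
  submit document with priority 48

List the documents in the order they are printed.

[37, 40, 50, 66, 38, 41, 49, 39, 43]

insert 77 → {77}
insert 76 → {76, 77}
insert 67 → {67, 76, 77}
insert 37 → {37, 67, 76, 77}
insert 40 → {37, 40, 67, 76, 77}
print next → 37; now {40, 67, 76, 77}
print next → 40; now {67, 76, 77}
insert 50 → {50, 67, 76, 77}
insert 66 → {50, 66, 67, 76, 77}
print next → 50; now {66, 67, 76, 77}
print next → 66; now {67, 76, 77}
insert 41 → {41, 67, 76, 77}
insert 70 → {41, 67, 70, 76, 77}
insert 38 → {38, 41, 67, 70, 76, 77}
print next → 38; now {41, 67, 70, 76, 77}
insert 49 → {41, 49, 67, 70, 76, 77}
insert 61 → {41, 49, 61, 67, 70, 76, 77}
print next → 41; now {49, 61, 67, 70, 76, 77}
print next → 49; now {61, 67, 70, 76, 77}
insert 45 → {45, 61, 67, 70, 76, 77}
insert 39 → {39, 45, 61, 67, 70, 76, 77}
insert 52 → {39, 45, 52, 61, 67, 70, 76, 77}
insert 43 → {39, 43, 45, 52, 61, 67, 70, 76, 77}
insert 58 → {39, 43, 45, 52, 58, 61, 67, 70, 76, 77}
print next → 39; now {43, 45, 52, 58, 61, 67, 70, 76, 77}
print next → 43; now {45, 52, 58, 61, 67, 70, 76, 77}
insert 48 → {45, 48, 52, 58, 61, 67, 70, 76, 77}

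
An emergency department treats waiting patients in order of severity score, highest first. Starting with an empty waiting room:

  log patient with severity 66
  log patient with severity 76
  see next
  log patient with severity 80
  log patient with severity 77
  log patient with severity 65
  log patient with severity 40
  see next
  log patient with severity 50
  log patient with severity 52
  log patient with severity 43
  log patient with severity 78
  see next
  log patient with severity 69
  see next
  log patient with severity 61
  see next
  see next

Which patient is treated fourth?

insert 66 → {66}
insert 76 → {76, 66}
see next → 76; now {66}
insert 80 → {80, 66}
insert 77 → {80, 77, 66}
insert 65 → {80, 77, 66, 65}
insert 40 → {80, 77, 66, 65, 40}
see next → 80; now {77, 66, 65, 40}
insert 50 → {77, 66, 65, 50, 40}
insert 52 → {77, 66, 65, 52, 50, 40}
insert 43 → {77, 66, 65, 52, 50, 43, 40}
insert 78 → {78, 77, 66, 65, 52, 50, 43, 40}
see next → 78; now {77, 66, 65, 52, 50, 43, 40}
insert 69 → {77, 69, 66, 65, 52, 50, 43, 40}
see next → 77; now {69, 66, 65, 52, 50, 43, 40}
insert 61 → {69, 66, 65, 61, 52, 50, 43, 40}
see next → 69; now {66, 65, 61, 52, 50, 43, 40}
see next → 66; now {65, 61, 52, 50, 43, 40}

77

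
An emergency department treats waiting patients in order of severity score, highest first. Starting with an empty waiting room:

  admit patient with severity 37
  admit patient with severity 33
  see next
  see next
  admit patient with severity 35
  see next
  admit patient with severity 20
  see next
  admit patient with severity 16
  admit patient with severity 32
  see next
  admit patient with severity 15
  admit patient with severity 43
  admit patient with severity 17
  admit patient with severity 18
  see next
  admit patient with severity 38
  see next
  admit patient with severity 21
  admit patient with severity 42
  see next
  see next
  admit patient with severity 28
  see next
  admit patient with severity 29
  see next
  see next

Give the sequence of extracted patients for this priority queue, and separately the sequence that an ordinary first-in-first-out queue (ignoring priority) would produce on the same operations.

priority queue: 37 → 33 → 35 → 20 → 32 → 43 → 38 → 42 → 21 → 28 → 29 → 18; FIFO queue: [37, 33, 35, 20, 16, 32, 15, 43, 17, 18, 38, 21]

insert 37 → {37}
insert 33 → {37, 33}
see next → 37; now {33}
see next → 33; now {}
insert 35 → {35}
see next → 35; now {}
insert 20 → {20}
see next → 20; now {}
insert 16 → {16}
insert 32 → {32, 16}
see next → 32; now {16}
insert 15 → {16, 15}
insert 43 → {43, 16, 15}
insert 17 → {43, 17, 16, 15}
insert 18 → {43, 18, 17, 16, 15}
see next → 43; now {18, 17, 16, 15}
insert 38 → {38, 18, 17, 16, 15}
see next → 38; now {18, 17, 16, 15}
insert 21 → {21, 18, 17, 16, 15}
insert 42 → {42, 21, 18, 17, 16, 15}
see next → 42; now {21, 18, 17, 16, 15}
see next → 21; now {18, 17, 16, 15}
insert 28 → {28, 18, 17, 16, 15}
see next → 28; now {18, 17, 16, 15}
insert 29 → {29, 18, 17, 16, 15}
see next → 29; now {18, 17, 16, 15}
see next → 18; now {17, 16, 15}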